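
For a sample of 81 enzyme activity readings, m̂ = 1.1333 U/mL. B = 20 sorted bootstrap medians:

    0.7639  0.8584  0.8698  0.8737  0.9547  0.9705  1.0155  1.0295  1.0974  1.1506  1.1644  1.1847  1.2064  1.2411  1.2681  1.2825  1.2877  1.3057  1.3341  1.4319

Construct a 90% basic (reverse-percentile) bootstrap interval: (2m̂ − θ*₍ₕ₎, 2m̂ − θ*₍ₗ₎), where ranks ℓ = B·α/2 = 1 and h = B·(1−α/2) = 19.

Percentile endpoints at ranks 1 and 19: θ*₍1₎ = 0.7639, θ*₍19₎ = 1.3341.
Basic interval reflects these around m̂:
  lower = 2 × 1.1333 − 1.3341 = 0.9325
  upper = 2 × 1.1333 − 0.7639 = 1.5027

(0.9325, 1.5027)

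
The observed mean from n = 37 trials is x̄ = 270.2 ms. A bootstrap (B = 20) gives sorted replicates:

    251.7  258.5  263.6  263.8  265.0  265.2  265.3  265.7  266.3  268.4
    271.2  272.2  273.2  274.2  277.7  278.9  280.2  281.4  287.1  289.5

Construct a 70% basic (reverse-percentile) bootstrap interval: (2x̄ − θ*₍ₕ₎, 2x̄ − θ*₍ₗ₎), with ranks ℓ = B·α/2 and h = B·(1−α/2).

(260.2, 276.8)

Percentile endpoints at ranks 3 and 17: θ*₍3₎ = 263.6, θ*₍17₎ = 280.2.
Basic interval reflects these around x̄:
  lower = 2 × 270.2 − 280.2 = 260.2
  upper = 2 × 270.2 − 263.6 = 276.8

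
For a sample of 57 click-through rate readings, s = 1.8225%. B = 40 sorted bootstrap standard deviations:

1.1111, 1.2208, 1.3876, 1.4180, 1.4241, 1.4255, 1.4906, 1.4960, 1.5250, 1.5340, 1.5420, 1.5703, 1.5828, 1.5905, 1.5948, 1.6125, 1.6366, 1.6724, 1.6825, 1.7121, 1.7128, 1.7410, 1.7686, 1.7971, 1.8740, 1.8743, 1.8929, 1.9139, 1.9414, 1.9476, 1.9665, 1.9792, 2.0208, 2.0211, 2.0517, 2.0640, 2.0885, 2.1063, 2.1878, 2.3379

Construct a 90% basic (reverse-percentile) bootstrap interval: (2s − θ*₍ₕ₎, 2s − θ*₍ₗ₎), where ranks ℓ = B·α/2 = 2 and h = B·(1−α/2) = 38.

Percentile endpoints at ranks 2 and 38: θ*₍2₎ = 1.2208, θ*₍38₎ = 2.1063.
Basic interval reflects these around s:
  lower = 2 × 1.8225 − 2.1063 = 1.5387
  upper = 2 × 1.8225 − 1.2208 = 2.4242

(1.5387, 2.4242)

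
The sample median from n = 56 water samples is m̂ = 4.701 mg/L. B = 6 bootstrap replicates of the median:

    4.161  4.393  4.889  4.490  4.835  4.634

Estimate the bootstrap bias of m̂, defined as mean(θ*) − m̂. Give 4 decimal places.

bias = −0.1340

mean(θ*) = (4.161 + 4.393 + 4.889 + 4.490 + 4.835 + 4.634) / 6 = 4.56700
bias = 4.56700 − 4.701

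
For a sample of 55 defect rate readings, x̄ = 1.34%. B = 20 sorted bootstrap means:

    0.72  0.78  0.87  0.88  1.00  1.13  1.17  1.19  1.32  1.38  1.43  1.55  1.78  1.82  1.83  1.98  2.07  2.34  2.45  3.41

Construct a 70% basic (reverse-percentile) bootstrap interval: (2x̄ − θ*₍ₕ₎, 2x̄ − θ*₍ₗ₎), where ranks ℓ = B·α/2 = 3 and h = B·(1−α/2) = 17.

(0.61, 1.81)

Percentile endpoints at ranks 3 and 17: θ*₍3₎ = 0.87, θ*₍17₎ = 2.07.
Basic interval reflects these around x̄:
  lower = 2 × 1.34 − 2.07 = 0.61
  upper = 2 × 1.34 − 0.87 = 1.81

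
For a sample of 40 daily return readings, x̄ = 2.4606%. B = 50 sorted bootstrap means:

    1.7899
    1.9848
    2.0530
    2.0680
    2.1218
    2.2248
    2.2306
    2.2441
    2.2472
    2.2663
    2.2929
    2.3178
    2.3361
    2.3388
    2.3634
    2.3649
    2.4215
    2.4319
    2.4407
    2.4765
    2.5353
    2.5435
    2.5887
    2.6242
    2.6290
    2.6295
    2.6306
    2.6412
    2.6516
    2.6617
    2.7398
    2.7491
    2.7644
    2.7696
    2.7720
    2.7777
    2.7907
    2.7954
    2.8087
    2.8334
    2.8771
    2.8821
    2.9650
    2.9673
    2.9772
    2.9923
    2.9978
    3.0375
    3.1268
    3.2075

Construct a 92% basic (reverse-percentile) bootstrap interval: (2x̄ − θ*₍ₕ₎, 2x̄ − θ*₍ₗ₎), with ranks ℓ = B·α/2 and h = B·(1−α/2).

(1.8837, 2.9364)

Percentile endpoints at ranks 2 and 48: θ*₍2₎ = 1.9848, θ*₍48₎ = 3.0375.
Basic interval reflects these around x̄:
  lower = 2 × 2.4606 − 3.0375 = 1.8837
  upper = 2 × 2.4606 − 1.9848 = 2.9364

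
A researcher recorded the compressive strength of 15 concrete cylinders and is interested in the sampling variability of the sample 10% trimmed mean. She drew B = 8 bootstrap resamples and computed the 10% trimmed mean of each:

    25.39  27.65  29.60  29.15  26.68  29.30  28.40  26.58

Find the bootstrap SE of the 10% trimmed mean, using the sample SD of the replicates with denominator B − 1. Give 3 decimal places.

SE* = 1.523

Bootstrap SE is the standard deviation of the 8 replicate 10% trimmed means.
Mean of replicates: (25.39 + 27.65 + 29.60 + 29.15 + 26.68 + 29.30 + 28.40 + 26.58) / 8 = 222.7500 / 8 = 27.8438
Sum of squared deviations: (−2.4537)² + (−0.1938)² + (+1.7563)² + (+1.3062)² + (−1.1638)² + (+1.4563)² + (+0.5562)² + (−1.2638)² = 16.2306
Variance = 16.2306 / 7 = 2.3187
SE* = √2.3187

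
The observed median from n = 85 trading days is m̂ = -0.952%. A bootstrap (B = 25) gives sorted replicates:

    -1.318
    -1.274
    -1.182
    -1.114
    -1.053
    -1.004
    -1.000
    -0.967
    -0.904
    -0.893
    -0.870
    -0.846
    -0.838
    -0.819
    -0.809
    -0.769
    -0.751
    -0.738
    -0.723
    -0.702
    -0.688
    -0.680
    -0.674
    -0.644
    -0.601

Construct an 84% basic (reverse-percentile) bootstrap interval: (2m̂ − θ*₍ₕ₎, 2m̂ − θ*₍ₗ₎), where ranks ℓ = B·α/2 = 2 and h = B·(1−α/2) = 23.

(-1.230, -0.630)

Percentile endpoints at ranks 2 and 23: θ*₍2₎ = -1.274, θ*₍23₎ = -0.674.
Basic interval reflects these around m̂:
  lower = 2 × -0.952 − -0.674 = -1.230
  upper = 2 × -0.952 − -1.274 = -0.630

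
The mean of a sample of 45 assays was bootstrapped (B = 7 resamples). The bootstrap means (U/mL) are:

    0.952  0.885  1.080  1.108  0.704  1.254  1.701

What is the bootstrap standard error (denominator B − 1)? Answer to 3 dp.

Bootstrap SE is the standard deviation of the 7 replicate means.
Mean of replicates: (0.952 + 0.885 + 1.080 + 1.108 + 0.704 + 1.254 + 1.701) / 7 = 7.6840 / 7 = 1.0977
Sum of squared deviations: (−0.1457)² + (−0.2127)² + (−0.0177)² + (+0.0103)² + (−0.3937)² + (+0.1563)² + (+0.6033)² = 0.6103
Variance = 0.6103 / 6 = 0.1017
SE* = √0.1017

SE* = 0.319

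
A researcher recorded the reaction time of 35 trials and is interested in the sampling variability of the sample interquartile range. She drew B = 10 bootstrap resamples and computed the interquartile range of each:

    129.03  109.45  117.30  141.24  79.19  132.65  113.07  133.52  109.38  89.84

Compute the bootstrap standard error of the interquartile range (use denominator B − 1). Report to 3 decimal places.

SE* = 19.789

Bootstrap SE is the standard deviation of the 10 replicate interquartile ranges.
Mean of replicates: (129.03 + 109.45 + 117.30 + 141.24 + 79.19 + 132.65 + 113.07 + 133.52 + 109.38 + 89.84) / 10 = 1154.6700 / 10 = 115.4670
Sum of squared deviations: (+13.5630)² + (−6.0170)² + (+1.8330)² + (+25.7730)² + (−36.2770)² + (+17.1830)² + (−2.3970)² + (+18.0530)² + (−6.0870)² + (−25.6270)² = 3524.4940
Variance = 3524.4940 / 9 = 391.6104
SE* = √391.6104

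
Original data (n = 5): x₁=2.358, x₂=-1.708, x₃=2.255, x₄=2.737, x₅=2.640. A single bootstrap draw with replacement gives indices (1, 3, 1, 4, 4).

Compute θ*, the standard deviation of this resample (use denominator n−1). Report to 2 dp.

θ* = 0.23

Resample values: 2.358, 2.255, 2.358, 2.737, 2.737.
Mean = 2.4890; sum of squared deviations = 0.2121
s² = 0.2121 / 4 = 0.0530
s = √0.0530 = 0.23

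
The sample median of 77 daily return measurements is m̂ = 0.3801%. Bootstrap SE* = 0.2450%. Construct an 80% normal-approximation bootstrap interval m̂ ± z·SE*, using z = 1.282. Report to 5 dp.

(0.06601, 0.69419)

Margin = 1.282 × 0.2450 = 0.314090
Interval: 0.3801 ± 0.314090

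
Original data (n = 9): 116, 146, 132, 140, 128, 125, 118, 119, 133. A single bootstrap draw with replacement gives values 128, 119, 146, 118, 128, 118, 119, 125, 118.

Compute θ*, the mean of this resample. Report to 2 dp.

Mean = (128 + 119 + 146 + 118 + 128 + 118 + 119 + 125 + 118) / 9 = 1119.0 / 9 = 124.33

θ* = 124.33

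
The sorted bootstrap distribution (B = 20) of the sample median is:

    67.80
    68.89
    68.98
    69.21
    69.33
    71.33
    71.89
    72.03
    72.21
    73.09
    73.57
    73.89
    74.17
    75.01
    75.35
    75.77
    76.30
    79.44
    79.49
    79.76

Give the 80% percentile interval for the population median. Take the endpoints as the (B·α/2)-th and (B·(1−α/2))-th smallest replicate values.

(68.89, 79.44)

α = 0.20; lower rank = 20 × 0.100 = 2; upper rank = 20 × 0.900 = 18.
The 2nd smallest replicate is 68.89; the 18th is 79.44.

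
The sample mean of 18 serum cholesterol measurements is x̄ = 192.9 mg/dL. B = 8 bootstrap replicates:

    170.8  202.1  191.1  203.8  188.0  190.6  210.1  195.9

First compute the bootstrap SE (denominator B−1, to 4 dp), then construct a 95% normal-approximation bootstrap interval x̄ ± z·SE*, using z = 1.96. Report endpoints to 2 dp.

Mean of replicates = 194.0500; sum of squared deviations = 1018.6600; SE* = √(1018.6600/7) = 12.0633
Margin = 1.96 × 12.0633 = 23.644
Interval: 192.9 ± 23.644

(169.26, 216.54)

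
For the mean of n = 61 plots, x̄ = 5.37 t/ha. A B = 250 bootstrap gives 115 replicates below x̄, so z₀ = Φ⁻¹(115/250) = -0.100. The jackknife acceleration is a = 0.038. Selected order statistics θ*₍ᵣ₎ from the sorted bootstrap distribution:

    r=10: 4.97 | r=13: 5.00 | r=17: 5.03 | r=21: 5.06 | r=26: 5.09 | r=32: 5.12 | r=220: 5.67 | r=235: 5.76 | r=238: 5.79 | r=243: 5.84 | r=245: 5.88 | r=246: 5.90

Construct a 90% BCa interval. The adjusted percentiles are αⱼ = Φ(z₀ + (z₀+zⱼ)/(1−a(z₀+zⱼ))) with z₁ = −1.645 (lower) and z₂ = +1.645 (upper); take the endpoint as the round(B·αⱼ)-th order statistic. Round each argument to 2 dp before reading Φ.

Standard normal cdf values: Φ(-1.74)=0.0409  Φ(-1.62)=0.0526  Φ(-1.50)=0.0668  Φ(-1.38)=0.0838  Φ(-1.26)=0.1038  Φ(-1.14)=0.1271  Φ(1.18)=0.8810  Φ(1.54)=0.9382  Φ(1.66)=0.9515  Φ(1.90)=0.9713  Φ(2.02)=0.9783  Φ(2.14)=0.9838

(4.97, 5.76)

Lower: z₀ + z₁ = -0.100 + (-1.645) = -1.745; 1 − a(z₀+z₁) = 1 − (0.038)(-1.745) = 1.0663; argument = -0.100 + (-1.745)/1.0663 = -1.7365 → -1.74.
α₁ = Φ(-1.74) = 0.0409; rank = round(250 × 0.0409) = 10; θ*₍10₎ = 4.97.
Upper: z₀ + z₂ = 1.545; 1 − a(z₀+z₂) = 0.9413; argument = 1.5414 → 1.54; α₂ = 0.9382; rank = 235; θ*₍235₎ = 5.76.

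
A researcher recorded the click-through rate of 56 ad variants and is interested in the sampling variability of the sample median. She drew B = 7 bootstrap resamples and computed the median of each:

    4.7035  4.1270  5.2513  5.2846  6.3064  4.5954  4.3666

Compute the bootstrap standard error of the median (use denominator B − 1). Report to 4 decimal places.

SE* = 0.7356

Bootstrap SE is the standard deviation of the 7 replicate medians.
Mean of replicates: (4.7035 + 4.1270 + 5.2513 + 5.2846 + 6.3064 + 4.5954 + 4.3666) / 7 = 34.63480 / 7 = 4.94783
Sum of squared deviations: (−0.24433)² + (−0.82083)² + (+0.30347)² + (+0.33677)² + (+1.35857)² + (−0.35243)² + (−0.58123)² = 3.24671
Variance = 3.24671 / 6 = 0.54112
SE* = √0.54112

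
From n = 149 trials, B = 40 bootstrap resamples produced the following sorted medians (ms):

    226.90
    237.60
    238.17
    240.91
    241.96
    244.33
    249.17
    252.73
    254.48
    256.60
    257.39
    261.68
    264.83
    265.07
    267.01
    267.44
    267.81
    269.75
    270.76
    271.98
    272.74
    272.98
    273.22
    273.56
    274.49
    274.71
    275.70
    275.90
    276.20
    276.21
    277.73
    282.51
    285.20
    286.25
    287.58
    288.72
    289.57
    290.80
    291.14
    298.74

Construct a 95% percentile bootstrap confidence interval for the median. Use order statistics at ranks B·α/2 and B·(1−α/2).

(226.90, 291.14)

α = 0.05; lower rank = 40 × 0.025 = 1; upper rank = 40 × 0.975 = 39.
The 1st smallest replicate is 226.90; the 39th is 291.14.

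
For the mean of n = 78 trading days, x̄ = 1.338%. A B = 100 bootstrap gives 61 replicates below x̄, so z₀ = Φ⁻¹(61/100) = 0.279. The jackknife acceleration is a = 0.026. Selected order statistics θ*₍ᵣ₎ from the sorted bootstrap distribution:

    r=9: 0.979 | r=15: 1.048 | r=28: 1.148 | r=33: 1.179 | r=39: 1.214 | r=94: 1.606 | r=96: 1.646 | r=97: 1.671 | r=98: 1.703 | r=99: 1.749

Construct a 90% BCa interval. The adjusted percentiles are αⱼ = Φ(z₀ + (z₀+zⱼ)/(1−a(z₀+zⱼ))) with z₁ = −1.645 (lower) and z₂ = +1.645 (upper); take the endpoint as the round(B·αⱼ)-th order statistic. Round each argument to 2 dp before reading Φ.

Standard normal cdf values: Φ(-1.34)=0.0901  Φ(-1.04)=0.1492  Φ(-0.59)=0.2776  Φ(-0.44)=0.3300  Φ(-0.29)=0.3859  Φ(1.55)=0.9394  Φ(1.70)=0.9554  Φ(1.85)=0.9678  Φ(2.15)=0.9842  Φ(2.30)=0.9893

Lower: z₀ + z₁ = 0.279 + (-1.645) = -1.366; 1 − a(z₀+z₁) = 1 − (0.026)(-1.366) = 1.0355; argument = 0.279 + (-1.366)/1.0355 = -1.0401 → -1.04.
α₁ = Φ(-1.04) = 0.1492; rank = round(100 × 0.1492) = 15; θ*₍15₎ = 1.048.
Upper: z₀ + z₂ = 1.924; 1 − a(z₀+z₂) = 0.9500; argument = 2.3043 → 2.30; α₂ = 0.9893; rank = 99; θ*₍99₎ = 1.749.

(1.048, 1.749)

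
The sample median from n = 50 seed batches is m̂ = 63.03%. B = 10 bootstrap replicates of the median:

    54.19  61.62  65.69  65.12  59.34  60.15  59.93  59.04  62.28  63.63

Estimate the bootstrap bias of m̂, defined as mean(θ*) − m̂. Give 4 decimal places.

bias = −1.9310

mean(θ*) = (54.19 + 61.62 + 65.69 + 65.12 + 59.34 + 60.15 + 59.93 + 59.04 + 62.28 + 63.63) / 10 = 61.09900
bias = 61.09900 − 63.03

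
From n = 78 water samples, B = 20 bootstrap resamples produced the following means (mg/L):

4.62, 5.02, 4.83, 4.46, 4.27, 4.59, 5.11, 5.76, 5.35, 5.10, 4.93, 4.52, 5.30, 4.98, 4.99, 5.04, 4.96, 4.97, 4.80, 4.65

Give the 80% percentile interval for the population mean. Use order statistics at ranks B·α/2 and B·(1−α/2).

(4.46, 5.30)

Sorted replicates: 4.27, 4.46, 4.52, 4.59, 4.62, 4.65, 4.80, 4.83, 4.93, 4.96, 4.97, 4.98, 4.99, 5.02, 5.04, 5.10, 5.11, 5.30, 5.35, 5.76
α = 0.20; lower rank = 20 × 0.100 = 2; upper rank = 20 × 0.900 = 18.
The 2nd smallest replicate is 4.46; the 18th is 5.30.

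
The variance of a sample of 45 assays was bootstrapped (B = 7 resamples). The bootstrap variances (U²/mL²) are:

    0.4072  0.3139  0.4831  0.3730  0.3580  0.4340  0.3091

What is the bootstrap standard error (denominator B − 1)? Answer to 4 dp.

SE* = 0.0635

Bootstrap SE is the standard deviation of the 7 replicate variances.
Mean of replicates: (0.4072 + 0.3139 + 0.4831 + 0.3730 + 0.3580 + 0.4340 + 0.3091) / 7 = 2.67830 / 7 = 0.38261
Sum of squared deviations: (+0.02459)² + (−0.06871)² + (+0.10049)² + (−0.00961)² + (−0.02461)² + (+0.05139)² + (−0.07351)² = 0.02417
Variance = 0.02417 / 6 = 0.00403
SE* = √0.00403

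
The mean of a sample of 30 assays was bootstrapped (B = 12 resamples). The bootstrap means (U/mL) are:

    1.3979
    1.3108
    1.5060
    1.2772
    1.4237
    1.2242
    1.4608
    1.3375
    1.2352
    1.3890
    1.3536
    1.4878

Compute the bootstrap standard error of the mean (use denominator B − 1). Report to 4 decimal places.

SE* = 0.0941

Bootstrap SE is the standard deviation of the 12 replicate means.
Mean of replicates: (1.3979 + 1.3108 + 1.5060 + 1.2772 + 1.4237 + 1.2242 + 1.4608 + 1.3375 + 1.2352 + 1.3890 + 1.3536 + 1.4878) / 12 = 16.40370 / 12 = 1.36698
Sum of squared deviations: (+0.03092)² + (−0.05618)² + (+0.13902)² + (−0.08978)² + (+0.05672)² + (−0.14278)² + (+0.09383)² + (−0.02948)² + (−0.13177)² + (+0.02202)² + (−0.01338)² + (+0.12082)² = 0.09740
Variance = 0.09740 / 11 = 0.00885
SE* = √0.00885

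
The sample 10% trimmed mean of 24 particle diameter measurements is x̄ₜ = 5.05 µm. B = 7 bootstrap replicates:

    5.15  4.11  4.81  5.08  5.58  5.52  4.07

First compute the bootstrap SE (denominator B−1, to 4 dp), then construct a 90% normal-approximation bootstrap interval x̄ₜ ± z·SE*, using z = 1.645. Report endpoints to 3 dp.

(4.040, 6.060)

Mean of replicates = 4.9029; sum of squared deviations = 2.2627; SE* = √(2.2627/6) = 0.6141
Margin = 1.645 × 0.6141 = 1.0102
Interval: 5.05 ± 1.0102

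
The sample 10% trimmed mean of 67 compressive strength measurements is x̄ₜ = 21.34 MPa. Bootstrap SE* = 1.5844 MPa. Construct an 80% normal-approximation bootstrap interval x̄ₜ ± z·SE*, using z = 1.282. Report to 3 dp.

Margin = 1.282 × 1.5844 = 2.0312
Interval: 21.34 ± 2.0312

(19.309, 23.371)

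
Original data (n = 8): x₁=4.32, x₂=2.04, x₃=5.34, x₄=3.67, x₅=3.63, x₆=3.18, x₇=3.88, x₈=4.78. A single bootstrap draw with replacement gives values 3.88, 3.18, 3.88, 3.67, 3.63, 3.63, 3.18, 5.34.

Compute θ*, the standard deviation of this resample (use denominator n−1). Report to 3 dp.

θ* = 0.679

Mean = 3.7988; sum of squared deviations = 3.2279
s² = 3.2279 / 7 = 0.4611
s = √0.4611 = 0.679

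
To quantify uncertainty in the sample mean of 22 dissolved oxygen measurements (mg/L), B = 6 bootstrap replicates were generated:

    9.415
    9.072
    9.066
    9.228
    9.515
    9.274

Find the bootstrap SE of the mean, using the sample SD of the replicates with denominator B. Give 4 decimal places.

Bootstrap SE is the standard deviation of the 6 replicate means.
Mean of replicates: (9.415 + 9.072 + 9.066 + 9.228 + 9.515 + 9.274) / 6 = 55.570000 / 6 = 9.261667
Sum of squared deviations: (+0.153333)² + (−0.189667)² + (−0.195667)² + (−0.033667)² + (+0.253333)² + (+0.012333)² = 0.163233
Variance = 0.163233 / 6 = 0.027206
SE* = √0.027206

SE* = 0.1649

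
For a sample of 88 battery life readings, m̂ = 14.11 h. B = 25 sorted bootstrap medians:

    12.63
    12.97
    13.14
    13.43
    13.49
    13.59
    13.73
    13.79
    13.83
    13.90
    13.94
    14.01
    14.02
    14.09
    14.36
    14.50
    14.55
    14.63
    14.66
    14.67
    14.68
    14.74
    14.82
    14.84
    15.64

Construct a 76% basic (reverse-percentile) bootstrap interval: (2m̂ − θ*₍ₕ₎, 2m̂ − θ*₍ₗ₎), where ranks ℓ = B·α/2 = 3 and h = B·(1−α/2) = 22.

(13.48, 15.08)

Percentile endpoints at ranks 3 and 22: θ*₍3₎ = 13.14, θ*₍22₎ = 14.74.
Basic interval reflects these around m̂:
  lower = 2 × 14.11 − 14.74 = 13.48
  upper = 2 × 14.11 − 13.14 = 15.08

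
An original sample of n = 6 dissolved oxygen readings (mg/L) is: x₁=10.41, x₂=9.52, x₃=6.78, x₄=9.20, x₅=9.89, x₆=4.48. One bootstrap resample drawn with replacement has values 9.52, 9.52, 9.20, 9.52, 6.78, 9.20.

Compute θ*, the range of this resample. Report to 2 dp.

Range = 9.52 − 6.78 = 2.74

θ* = 2.74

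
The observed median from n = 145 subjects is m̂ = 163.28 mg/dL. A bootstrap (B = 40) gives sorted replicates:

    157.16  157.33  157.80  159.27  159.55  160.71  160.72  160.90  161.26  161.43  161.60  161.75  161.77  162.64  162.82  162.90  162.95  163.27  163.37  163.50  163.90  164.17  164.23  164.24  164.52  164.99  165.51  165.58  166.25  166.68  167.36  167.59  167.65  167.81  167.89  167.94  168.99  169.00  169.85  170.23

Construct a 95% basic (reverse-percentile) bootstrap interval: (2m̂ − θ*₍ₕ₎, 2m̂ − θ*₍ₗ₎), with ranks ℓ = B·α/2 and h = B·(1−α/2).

Percentile endpoints at ranks 1 and 39: θ*₍1₎ = 157.16, θ*₍39₎ = 169.85.
Basic interval reflects these around m̂:
  lower = 2 × 163.28 − 169.85 = 156.71
  upper = 2 × 163.28 − 157.16 = 169.40

(156.71, 169.40)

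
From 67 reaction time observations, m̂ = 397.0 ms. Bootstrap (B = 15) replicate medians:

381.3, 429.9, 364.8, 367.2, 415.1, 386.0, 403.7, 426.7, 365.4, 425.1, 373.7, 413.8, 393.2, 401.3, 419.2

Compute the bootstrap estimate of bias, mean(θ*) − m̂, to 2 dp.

bias = +0.76

mean(θ*) = (381.3 + 429.9 + 364.8 + 367.2 + 415.1 + 386.0 + 403.7 + 426.7 + 365.4 + 425.1 + 373.7 + 413.8 + 393.2 + 401.3 + 419.2) / 15 = 397.760
bias = 397.760 − 397.0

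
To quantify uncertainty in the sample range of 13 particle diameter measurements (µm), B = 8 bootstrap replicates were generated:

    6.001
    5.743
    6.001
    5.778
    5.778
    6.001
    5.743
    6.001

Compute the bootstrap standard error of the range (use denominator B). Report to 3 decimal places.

Bootstrap SE is the standard deviation of the 8 replicate ranges.
Mean of replicates: (6.001 + 5.743 + 6.001 + 5.778 + 5.778 + 6.001 + 5.743 + 6.001) / 8 = 47.0460 / 8 = 5.8807
Sum of squared deviations: (+0.1203)² + (−0.1377)² + (+0.1203)² + (−0.1028)² + (−0.1028)² + (+0.1203)² + (−0.1377)² + (+0.1203)² = 0.1169
Variance = 0.1169 / 8 = 0.0146
SE* = √0.0146

SE* = 0.121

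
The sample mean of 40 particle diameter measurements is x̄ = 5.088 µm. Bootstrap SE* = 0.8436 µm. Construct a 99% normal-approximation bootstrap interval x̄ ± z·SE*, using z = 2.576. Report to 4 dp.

Margin = 2.576 × 0.8436 = 2.17311
Interval: 5.088 ± 2.17311

(2.9149, 7.2611)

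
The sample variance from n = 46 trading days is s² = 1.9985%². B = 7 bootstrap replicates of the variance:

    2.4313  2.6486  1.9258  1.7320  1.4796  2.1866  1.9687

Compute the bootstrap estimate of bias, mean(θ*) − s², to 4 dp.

bias = +0.0547

mean(θ*) = (2.4313 + 2.6486 + 1.9258 + 1.7320 + 1.4796 + 2.1866 + 1.9687) / 7 = 2.05323
bias = 2.05323 − 1.9985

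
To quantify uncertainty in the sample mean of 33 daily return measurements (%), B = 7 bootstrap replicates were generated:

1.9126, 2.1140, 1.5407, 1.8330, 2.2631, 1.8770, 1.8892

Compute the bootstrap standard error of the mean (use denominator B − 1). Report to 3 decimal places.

SE* = 0.227

Bootstrap SE is the standard deviation of the 7 replicate means.
Mean of replicates: (1.9126 + 2.1140 + 1.5407 + 1.8330 + 2.2631 + 1.8770 + 1.8892) / 7 = 13.42960 / 7 = 1.91851
Sum of squared deviations: (−0.00591)² + (+0.19549)² + (−0.37781)² + (−0.08551)² + (+0.34459)² + (−0.04151)² + (−0.02931)² = 0.30963
Variance = 0.30963 / 6 = 0.05160
SE* = √0.05160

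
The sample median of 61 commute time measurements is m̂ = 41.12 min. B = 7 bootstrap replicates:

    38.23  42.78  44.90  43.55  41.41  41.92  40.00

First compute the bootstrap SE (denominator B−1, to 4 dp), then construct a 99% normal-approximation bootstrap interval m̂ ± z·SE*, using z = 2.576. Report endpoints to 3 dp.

Mean of replicates = 41.8271; sum of squared deviations = 29.7791; SE* = √(29.7791/6) = 2.2278
Margin = 2.576 × 2.2278 = 5.7388
Interval: 41.12 ± 5.7388

(35.381, 46.859)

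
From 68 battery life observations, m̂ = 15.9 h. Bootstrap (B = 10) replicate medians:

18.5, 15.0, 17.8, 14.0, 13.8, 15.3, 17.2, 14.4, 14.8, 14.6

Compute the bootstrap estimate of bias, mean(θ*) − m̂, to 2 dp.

mean(θ*) = (18.5 + 15.0 + 17.8 + 14.0 + 13.8 + 15.3 + 17.2 + 14.4 + 14.8 + 14.6) / 10 = 15.540
bias = 15.540 − 15.9

bias = −0.36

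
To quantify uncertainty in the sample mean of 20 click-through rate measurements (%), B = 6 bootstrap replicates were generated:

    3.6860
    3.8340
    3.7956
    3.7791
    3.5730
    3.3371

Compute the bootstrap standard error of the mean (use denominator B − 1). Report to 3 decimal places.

SE* = 0.187

Bootstrap SE is the standard deviation of the 6 replicate means.
Mean of replicates: (3.6860 + 3.8340 + 3.7956 + 3.7791 + 3.5730 + 3.3371) / 6 = 22.00480 / 6 = 3.66747
Sum of squared deviations: (+0.01853)² + (+0.16653)² + (+0.12813)² + (+0.11163)² + (−0.09447)² + (−0.33037)² = 0.17502
Variance = 0.17502 / 5 = 0.03500
SE* = √0.03500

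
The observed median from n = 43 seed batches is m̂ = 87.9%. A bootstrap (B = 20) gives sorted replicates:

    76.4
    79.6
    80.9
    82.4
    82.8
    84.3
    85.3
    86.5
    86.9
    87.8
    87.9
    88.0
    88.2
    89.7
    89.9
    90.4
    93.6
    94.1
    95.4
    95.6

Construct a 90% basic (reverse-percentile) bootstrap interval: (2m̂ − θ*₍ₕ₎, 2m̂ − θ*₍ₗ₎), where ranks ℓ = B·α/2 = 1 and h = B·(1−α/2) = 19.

(80.4, 99.4)

Percentile endpoints at ranks 1 and 19: θ*₍1₎ = 76.4, θ*₍19₎ = 95.4.
Basic interval reflects these around m̂:
  lower = 2 × 87.9 − 95.4 = 80.4
  upper = 2 × 87.9 − 76.4 = 99.4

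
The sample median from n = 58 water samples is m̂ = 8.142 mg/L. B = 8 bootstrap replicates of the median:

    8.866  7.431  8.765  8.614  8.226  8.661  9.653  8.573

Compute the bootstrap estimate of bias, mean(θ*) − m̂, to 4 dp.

bias = +0.4566

mean(θ*) = (8.866 + 7.431 + 8.765 + 8.614 + 8.226 + 8.661 + 9.653 + 8.573) / 8 = 8.59863
bias = 8.59863 − 8.142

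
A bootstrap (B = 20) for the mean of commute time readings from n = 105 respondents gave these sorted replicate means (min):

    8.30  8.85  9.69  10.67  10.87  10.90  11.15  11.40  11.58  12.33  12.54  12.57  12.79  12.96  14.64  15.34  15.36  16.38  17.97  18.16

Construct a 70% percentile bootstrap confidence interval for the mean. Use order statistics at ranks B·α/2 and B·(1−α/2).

(9.69, 15.36)

α = 0.30; lower rank = 20 × 0.150 = 3; upper rank = 20 × 0.850 = 17.
The 3rd smallest replicate is 9.69; the 17th is 15.36.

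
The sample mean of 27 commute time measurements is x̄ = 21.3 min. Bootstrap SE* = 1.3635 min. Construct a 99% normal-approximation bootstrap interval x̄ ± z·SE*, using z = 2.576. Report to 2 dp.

Margin = 2.576 × 1.3635 = 3.512
Interval: 21.3 ± 3.512

(17.79, 24.81)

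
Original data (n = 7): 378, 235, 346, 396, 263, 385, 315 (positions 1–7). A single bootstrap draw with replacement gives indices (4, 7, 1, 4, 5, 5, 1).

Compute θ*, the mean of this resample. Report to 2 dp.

Resample values: 396, 315, 378, 396, 263, 263, 378.
Mean = (396 + 315 + 378 + 396 + 263 + 263 + 378) / 7 = 2389.0 / 7 = 341.29

θ* = 341.29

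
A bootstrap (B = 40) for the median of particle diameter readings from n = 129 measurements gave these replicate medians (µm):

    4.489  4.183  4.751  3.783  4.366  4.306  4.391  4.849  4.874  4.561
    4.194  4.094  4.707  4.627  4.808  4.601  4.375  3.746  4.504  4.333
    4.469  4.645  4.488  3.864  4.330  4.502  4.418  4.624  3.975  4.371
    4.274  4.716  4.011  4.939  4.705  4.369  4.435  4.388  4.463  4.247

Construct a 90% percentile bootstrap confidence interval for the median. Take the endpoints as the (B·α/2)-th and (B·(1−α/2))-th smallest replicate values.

(3.783, 4.849)

Sorted replicates: 3.746, 3.783, 3.864, 3.975, 4.011, 4.094, 4.183, 4.194, 4.247, 4.274, 4.306, 4.330, 4.333, 4.366, 4.369, 4.371, 4.375, 4.388, 4.391, 4.418, 4.435, 4.463, 4.469, 4.488, 4.489, 4.502, 4.504, 4.561, 4.601, 4.624, 4.627, 4.645, 4.705, 4.707, 4.716, 4.751, 4.808, 4.849, 4.874, 4.939
α = 0.10; lower rank = 40 × 0.050 = 2; upper rank = 40 × 0.950 = 38.
The 2nd smallest replicate is 3.783; the 38th is 4.849.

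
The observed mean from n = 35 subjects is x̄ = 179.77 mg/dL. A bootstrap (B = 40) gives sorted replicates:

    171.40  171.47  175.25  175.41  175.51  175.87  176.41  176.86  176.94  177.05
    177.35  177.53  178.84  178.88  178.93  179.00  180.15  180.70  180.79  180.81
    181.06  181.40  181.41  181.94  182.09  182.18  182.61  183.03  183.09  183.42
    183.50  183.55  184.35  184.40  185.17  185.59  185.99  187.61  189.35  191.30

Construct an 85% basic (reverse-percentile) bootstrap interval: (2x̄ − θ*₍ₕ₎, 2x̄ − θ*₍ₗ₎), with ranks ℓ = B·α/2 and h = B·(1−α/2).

Percentile endpoints at ranks 3 and 37: θ*₍3₎ = 175.25, θ*₍37₎ = 185.99.
Basic interval reflects these around x̄:
  lower = 2 × 179.77 − 185.99 = 173.55
  upper = 2 × 179.77 − 175.25 = 184.29

(173.55, 184.29)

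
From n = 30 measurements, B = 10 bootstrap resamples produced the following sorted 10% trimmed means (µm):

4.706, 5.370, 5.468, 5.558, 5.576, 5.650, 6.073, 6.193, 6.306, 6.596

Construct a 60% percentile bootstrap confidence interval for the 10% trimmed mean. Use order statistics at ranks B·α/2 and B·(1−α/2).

(5.370, 6.193)

α = 0.40; lower rank = 10 × 0.200 = 2; upper rank = 10 × 0.800 = 8.
The 2nd smallest replicate is 5.370; the 8th is 6.193.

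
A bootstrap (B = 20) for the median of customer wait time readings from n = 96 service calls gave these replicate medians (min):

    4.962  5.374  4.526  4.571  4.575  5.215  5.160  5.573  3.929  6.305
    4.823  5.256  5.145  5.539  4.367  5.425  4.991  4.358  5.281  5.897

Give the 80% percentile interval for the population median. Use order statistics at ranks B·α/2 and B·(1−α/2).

(4.358, 5.573)

Sorted replicates: 3.929, 4.358, 4.367, 4.526, 4.571, 4.575, 4.823, 4.962, 4.991, 5.145, 5.160, 5.215, 5.256, 5.281, 5.374, 5.425, 5.539, 5.573, 5.897, 6.305
α = 0.20; lower rank = 20 × 0.100 = 2; upper rank = 20 × 0.900 = 18.
The 2nd smallest replicate is 4.358; the 18th is 5.573.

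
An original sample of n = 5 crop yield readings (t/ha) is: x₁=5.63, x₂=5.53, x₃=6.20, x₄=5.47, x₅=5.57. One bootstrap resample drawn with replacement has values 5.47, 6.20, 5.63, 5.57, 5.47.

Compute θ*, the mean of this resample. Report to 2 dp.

θ* = 5.67

Mean = (5.47 + 6.20 + 5.63 + 5.57 + 5.47) / 5 = 28.340 / 5 = 5.67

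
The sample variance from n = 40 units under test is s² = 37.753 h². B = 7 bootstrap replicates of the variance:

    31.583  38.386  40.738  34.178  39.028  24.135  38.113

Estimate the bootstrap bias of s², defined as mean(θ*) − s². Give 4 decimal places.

bias = −2.5871

mean(θ*) = (31.583 + 38.386 + 40.738 + 34.178 + 39.028 + 24.135 + 38.113) / 7 = 35.16586
bias = 35.16586 − 37.753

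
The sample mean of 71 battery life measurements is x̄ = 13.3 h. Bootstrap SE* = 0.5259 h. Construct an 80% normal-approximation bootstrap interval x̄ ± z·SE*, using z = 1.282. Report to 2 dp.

Margin = 1.282 × 0.5259 = 0.674
Interval: 13.3 ± 0.674

(12.63, 13.97)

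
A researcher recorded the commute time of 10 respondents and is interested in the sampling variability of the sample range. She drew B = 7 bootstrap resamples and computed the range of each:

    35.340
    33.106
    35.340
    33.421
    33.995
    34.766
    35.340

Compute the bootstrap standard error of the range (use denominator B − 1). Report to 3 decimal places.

SE* = 0.961

Bootstrap SE is the standard deviation of the 7 replicate ranges.
Mean of replicates: (35.340 + 33.106 + 35.340 + 33.421 + 33.995 + 34.766 + 35.340) / 7 = 241.3080 / 7 = 34.4726
Sum of squared deviations: (+0.8674)² + (−1.3666)² + (+0.8674)² + (−1.0516)² + (−0.4776)² + (+0.2934)² + (+0.8674)² = 5.5448
Variance = 5.5448 / 6 = 0.9241
SE* = √0.9241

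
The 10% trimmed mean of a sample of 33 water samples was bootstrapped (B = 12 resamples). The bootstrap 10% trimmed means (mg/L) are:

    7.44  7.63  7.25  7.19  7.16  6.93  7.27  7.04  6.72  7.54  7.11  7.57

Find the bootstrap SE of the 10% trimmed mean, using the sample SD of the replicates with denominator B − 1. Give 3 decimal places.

SE* = 0.274

Bootstrap SE is the standard deviation of the 12 replicate 10% trimmed means.
Mean of replicates: (7.44 + 7.63 + 7.25 + 7.19 + 7.16 + 6.93 + 7.27 + 7.04 + 6.72 + 7.54 + 7.11 + 7.57) / 12 = 86.8500 / 12 = 7.2375
Sum of squared deviations: (+0.2025)² + (+0.3925)² + (+0.0125)² + (−0.0475)² + (−0.0775)² + (−0.3075)² + (+0.0325)² + (−0.1975)² + (−0.5175)² + (+0.3025)² + (−0.1275)² + (+0.3325)² = 0.8242
Variance = 0.8242 / 11 = 0.0749
SE* = √0.0749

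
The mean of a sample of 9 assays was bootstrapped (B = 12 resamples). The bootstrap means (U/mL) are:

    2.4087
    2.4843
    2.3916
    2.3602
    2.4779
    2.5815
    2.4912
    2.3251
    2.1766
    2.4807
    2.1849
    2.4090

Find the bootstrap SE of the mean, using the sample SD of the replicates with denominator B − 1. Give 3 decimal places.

Bootstrap SE is the standard deviation of the 12 replicate means.
Mean of replicates: (2.4087 + 2.4843 + 2.3916 + 2.3602 + 2.4779 + 2.5815 + 2.4912 + 2.3251 + 2.1766 + 2.4807 + 2.1849 + 2.4090) / 12 = 28.77170 / 12 = 2.39764
Sum of squared deviations: (+0.01106)² + (+0.08666)² + (−0.00604)² + (−0.03744)² + (+0.08026)² + (+0.18386)² + (+0.09356)² + (−0.07254)² + (−0.22104)² + (+0.08306)² + (−0.21274)² + (+0.01136)² = 0.16448
Variance = 0.16448 / 11 = 0.01495
SE* = √0.01495

SE* = 0.122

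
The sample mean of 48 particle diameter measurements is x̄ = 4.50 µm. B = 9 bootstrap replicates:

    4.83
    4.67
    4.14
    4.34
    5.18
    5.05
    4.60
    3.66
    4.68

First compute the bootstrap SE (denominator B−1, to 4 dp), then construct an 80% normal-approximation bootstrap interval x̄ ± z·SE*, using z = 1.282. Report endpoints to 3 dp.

(3.899, 5.101)

Mean of replicates = 4.5722; sum of squared deviations = 1.7590; SE* = √(1.7590/8) = 0.4689
Margin = 1.282 × 0.4689 = 0.6011
Interval: 4.50 ± 0.6011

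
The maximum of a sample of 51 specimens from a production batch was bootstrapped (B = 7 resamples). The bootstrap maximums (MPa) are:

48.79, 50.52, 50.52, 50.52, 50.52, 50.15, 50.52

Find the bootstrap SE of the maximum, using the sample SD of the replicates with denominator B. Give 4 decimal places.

SE* = 0.5976

Bootstrap SE is the standard deviation of the 7 replicate maximums.
Mean of replicates: (48.79 + 50.52 + 50.52 + 50.52 + 50.52 + 50.15 + 50.52) / 7 = 351.54000 / 7 = 50.22000
Sum of squared deviations: (−1.43000)² + (+0.30000)² + (+0.30000)² + (+0.30000)² + (+0.30000)² + (−0.07000)² + (+0.30000)² = 2.49980
Variance = 2.49980 / 7 = 0.35711
SE* = √0.35711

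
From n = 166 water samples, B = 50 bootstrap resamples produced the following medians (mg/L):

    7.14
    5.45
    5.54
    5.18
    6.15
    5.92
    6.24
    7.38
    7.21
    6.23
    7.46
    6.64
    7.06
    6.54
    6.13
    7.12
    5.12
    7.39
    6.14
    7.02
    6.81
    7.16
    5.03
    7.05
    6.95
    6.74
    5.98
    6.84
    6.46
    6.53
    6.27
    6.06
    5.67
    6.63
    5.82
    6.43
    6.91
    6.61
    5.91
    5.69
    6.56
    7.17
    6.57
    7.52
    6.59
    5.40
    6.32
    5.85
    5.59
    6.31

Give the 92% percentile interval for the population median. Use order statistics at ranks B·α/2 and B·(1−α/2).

(5.12, 7.39)

Sorted replicates: 5.03, 5.12, 5.18, 5.40, 5.45, 5.54, 5.59, 5.67, 5.69, 5.82, 5.85, 5.91, 5.92, 5.98, 6.06, 6.13, 6.14, 6.15, 6.23, 6.24, 6.27, 6.31, 6.32, 6.43, 6.46, 6.53, 6.54, 6.56, 6.57, 6.59, 6.61, 6.63, 6.64, 6.74, 6.81, 6.84, 6.91, 6.95, 7.02, 7.05, 7.06, 7.12, 7.14, 7.16, 7.17, 7.21, 7.38, 7.39, 7.46, 7.52
α = 0.08; lower rank = 50 × 0.040 = 2; upper rank = 50 × 0.960 = 48.
The 2nd smallest replicate is 5.12; the 48th is 7.39.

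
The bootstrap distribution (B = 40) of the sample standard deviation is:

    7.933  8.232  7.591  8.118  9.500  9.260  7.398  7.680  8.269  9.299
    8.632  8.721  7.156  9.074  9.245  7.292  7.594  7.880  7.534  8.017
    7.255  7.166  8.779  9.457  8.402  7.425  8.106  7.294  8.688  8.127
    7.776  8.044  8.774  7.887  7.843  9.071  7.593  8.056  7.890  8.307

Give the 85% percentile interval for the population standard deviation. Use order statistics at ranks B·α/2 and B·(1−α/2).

Sorted replicates: 7.156, 7.166, 7.255, 7.292, 7.294, 7.398, 7.425, 7.534, 7.591, 7.593, 7.594, 7.680, 7.776, 7.843, 7.880, 7.887, 7.890, 7.933, 8.017, 8.044, 8.056, 8.106, 8.118, 8.127, 8.232, 8.269, 8.307, 8.402, 8.632, 8.688, 8.721, 8.774, 8.779, 9.071, 9.074, 9.245, 9.260, 9.299, 9.457, 9.500
α = 0.15; lower rank = 40 × 0.075 = 3; upper rank = 40 × 0.925 = 37.
The 3rd smallest replicate is 7.255; the 37th is 9.260.

(7.255, 9.260)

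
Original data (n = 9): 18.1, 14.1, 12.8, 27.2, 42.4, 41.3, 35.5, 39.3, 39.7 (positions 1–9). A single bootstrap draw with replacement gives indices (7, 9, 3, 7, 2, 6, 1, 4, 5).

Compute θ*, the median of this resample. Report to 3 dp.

θ* = 35.500

Resample values: 35.5, 39.7, 12.8, 35.5, 14.1, 41.3, 18.1, 27.2, 42.4.
Sorted: 12.8, 14.1, 18.1, 27.2, 35.5, 35.5, 39.7, 41.3, 42.4
Median = middle value = 35.500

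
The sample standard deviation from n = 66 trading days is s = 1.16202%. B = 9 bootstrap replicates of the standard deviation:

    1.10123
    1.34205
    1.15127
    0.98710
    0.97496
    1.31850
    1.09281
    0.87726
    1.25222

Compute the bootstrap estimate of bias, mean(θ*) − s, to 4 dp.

mean(θ*) = (1.10123 + 1.34205 + 1.15127 + 0.98710 + 0.97496 + 1.31850 + 1.09281 + 0.87726 + 1.25222) / 9 = 1.12193
bias = 1.12193 − 1.16202

bias = −0.0401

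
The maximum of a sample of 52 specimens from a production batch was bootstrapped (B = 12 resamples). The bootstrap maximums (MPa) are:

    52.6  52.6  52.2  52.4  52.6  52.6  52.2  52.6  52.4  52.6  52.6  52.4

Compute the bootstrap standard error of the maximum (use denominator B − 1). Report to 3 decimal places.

SE* = 0.159

Bootstrap SE is the standard deviation of the 12 replicate maximums.
Mean of replicates: (52.6 + 52.6 + 52.2 + 52.4 + 52.6 + 52.6 + 52.2 + 52.6 + 52.4 + 52.6 + 52.6 + 52.4) / 12 = 629.8000 / 12 = 52.4833
Sum of squared deviations: (+0.1167)² + (+0.1167)² + (−0.2833)² + (−0.0833)² + (+0.1167)² + (+0.1167)² + (−0.2833)² + (+0.1167)² + (−0.0833)² + (+0.1167)² + (+0.1167)² + (−0.0833)² = 0.2767
Variance = 0.2767 / 11 = 0.0252
SE* = √0.0252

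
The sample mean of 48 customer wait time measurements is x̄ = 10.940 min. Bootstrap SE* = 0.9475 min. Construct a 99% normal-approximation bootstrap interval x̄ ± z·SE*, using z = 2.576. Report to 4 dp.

(8.4992, 13.3808)

Margin = 2.576 × 0.9475 = 2.44076
Interval: 10.940 ± 2.44076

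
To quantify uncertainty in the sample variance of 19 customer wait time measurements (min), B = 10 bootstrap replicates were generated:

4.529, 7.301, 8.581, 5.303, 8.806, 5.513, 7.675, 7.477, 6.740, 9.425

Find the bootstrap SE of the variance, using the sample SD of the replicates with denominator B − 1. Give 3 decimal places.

Bootstrap SE is the standard deviation of the 10 replicate variances.
Mean of replicates: (4.529 + 7.301 + 8.581 + 5.303 + 8.806 + 5.513 + 7.675 + 7.477 + 6.740 + 9.425) / 10 = 71.3500 / 10 = 7.1350
Sum of squared deviations: (−2.6060)² + (+0.1660)² + (+1.4460)² + (−1.8320)² + (+1.6710)² + (−1.6220)² + (+0.5400)² + (+0.3420)² + (−0.3950)² + (+2.2900)² = 23.4977
Variance = 23.4977 / 9 = 2.6109
SE* = √2.6109

SE* = 1.616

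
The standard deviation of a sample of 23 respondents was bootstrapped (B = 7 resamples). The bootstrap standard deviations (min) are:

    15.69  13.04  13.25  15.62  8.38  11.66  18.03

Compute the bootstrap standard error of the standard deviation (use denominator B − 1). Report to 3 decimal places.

SE* = 3.149

Bootstrap SE is the standard deviation of the 7 replicate standard deviations.
Mean of replicates: (15.69 + 13.04 + 13.25 + 15.62 + 8.38 + 11.66 + 18.03) / 7 = 95.6700 / 7 = 13.6671
Sum of squared deviations: (+2.0229)² + (−0.6271)² + (−0.4171)² + (+1.9529)² + (−5.2871)² + (−2.0071)² + (+4.3629)² = 59.4899
Variance = 59.4899 / 6 = 9.9150
SE* = √9.9150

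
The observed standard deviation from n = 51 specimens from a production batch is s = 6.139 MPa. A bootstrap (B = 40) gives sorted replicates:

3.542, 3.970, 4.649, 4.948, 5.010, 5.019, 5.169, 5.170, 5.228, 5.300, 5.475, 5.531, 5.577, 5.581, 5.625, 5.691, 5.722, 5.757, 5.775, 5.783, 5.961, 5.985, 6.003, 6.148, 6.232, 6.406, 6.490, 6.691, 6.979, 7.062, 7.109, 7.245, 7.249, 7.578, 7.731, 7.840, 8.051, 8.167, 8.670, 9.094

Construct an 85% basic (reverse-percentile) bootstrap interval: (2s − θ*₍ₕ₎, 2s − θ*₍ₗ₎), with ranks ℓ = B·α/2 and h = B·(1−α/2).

(4.227, 7.629)

Percentile endpoints at ranks 3 and 37: θ*₍3₎ = 4.649, θ*₍37₎ = 8.051.
Basic interval reflects these around s:
  lower = 2 × 6.139 − 8.051 = 4.227
  upper = 2 × 6.139 − 4.649 = 7.629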